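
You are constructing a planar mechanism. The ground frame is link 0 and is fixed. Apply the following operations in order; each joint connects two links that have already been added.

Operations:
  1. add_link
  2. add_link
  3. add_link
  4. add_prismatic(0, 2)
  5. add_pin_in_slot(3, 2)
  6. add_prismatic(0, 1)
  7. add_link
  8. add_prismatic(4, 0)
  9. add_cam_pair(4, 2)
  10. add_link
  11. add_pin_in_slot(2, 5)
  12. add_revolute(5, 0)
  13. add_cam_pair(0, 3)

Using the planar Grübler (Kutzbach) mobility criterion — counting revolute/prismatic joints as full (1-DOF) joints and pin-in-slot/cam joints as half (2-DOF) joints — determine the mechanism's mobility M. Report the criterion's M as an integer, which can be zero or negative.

M = 3

[1;0;0] (link 0 is ground)
L+ [2;0;0]
L+ [3;0;0]
L+ [4;0;0]
P(0,2)∈J1 [4;1;0]
PS(3,2)∈J2 [4;1;1]
P(0,1)∈J1 [4;2;1]
L+ [5;2;1]
P(4,0)∈J1 [5;3;1]
C(4,2)∈J2 [5;3;2]
L+ [6;3;2]
PS(2,5)∈J2 [6;3;3]
R(5,0)∈J1 [6;4;3]
C(0,3)∈J2 [6;4;4]
mobility = 15 − 8 − 4 = 3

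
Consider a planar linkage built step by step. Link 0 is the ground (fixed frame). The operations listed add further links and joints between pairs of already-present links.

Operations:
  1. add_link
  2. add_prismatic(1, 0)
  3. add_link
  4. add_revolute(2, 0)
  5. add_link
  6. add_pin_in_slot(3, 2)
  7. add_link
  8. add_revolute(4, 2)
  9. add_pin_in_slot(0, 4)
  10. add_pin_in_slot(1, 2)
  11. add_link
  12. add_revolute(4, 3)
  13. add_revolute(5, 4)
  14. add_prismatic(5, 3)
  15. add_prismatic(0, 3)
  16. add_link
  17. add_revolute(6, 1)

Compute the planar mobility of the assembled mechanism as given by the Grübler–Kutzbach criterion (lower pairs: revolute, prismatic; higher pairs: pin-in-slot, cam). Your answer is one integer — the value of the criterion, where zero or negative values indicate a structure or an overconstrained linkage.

M = -1

[1;0;0] (link 0 is ground)
L+ [2;0;0]
P(1,0)∈J1 [2;1;0]
L+ [3;1;0]
R(2,0)∈J1 [3;2;0]
L+ [4;2;0]
PS(3,2)∈J2 [4;2;1]
L+ [5;2;1]
R(4,2)∈J1 [5;3;1]
PS(0,4)∈J2 [5;3;2]
PS(1,2)∈J2 [5;3;3]
L+ [6;3;3]
R(4,3)∈J1 [6;4;3]
R(5,4)∈J1 [6;5;3]
P(5,3)∈J1 [6;6;3]
P(0,3)∈J1 [6;7;3]
L+ [7;7;3]
R(6,1)∈J1 [7;8;3]
mobility = 18 − 16 − 3 = -1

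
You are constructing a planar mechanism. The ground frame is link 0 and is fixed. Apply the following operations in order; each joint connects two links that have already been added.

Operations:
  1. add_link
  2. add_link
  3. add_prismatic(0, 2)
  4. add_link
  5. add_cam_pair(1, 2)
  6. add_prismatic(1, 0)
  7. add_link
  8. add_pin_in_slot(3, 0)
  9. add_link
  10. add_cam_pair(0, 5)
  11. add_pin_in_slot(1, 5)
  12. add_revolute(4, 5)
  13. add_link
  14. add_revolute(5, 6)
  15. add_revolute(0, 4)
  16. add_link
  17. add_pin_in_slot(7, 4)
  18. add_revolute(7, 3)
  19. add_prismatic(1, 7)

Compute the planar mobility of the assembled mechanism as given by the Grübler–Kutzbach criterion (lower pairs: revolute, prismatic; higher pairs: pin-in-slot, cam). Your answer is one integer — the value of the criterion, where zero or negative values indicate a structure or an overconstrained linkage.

M = 2

link 0 = ground. State L|J1|J2 = 1|0|0
+link1  2|0|0
+link2  3|0|0
P(0,2) f=1→J1  3|1|0
+link3  4|1|0
C(1,2) f=2→J2  4|1|1
P(1,0) f=1→J1  4|2|1
+link4  5|2|1
PS(3,0) f=2→J2  5|2|2
+link5  6|2|2
C(0,5) f=2→J2  6|2|3
PS(1,5) f=2→J2  6|2|4
R(4,5) f=1→J1  6|3|4
+link6  7|3|4
R(5,6) f=1→J1  7|4|4
R(0,4) f=1→J1  7|5|4
+link7  8|5|4
PS(7,4) f=2→J2  8|5|5
R(7,3) f=1→J1  8|6|5
P(1,7) f=1→J1  8|7|5
M = 3(8−1)−2·7−5 = 21−14−5 = 2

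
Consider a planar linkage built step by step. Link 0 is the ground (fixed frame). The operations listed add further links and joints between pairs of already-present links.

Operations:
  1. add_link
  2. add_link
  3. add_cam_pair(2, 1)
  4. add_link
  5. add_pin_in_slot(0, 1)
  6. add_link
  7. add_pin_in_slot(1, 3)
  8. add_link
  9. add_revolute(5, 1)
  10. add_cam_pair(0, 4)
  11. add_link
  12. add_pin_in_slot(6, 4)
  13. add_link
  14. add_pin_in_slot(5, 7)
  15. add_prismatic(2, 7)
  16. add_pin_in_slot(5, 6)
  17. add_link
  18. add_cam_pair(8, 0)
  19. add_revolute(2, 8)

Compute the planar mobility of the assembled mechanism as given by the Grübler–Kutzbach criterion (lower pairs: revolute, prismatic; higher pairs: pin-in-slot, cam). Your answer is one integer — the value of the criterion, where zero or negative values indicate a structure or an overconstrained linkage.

link 0 = ground. State L|J1|J2 = 1|0|0
+link1  2|0|0
+link2  3|0|0
C(2,1) f=2→J2  3|0|1
+link3  4|0|1
PS(0,1) f=2→J2  4|0|2
+link4  5|0|2
PS(1,3) f=2→J2  5|0|3
+link5  6|0|3
R(5,1) f=1→J1  6|1|3
C(0,4) f=2→J2  6|1|4
+link6  7|1|4
PS(6,4) f=2→J2  7|1|5
+link7  8|1|5
PS(5,7) f=2→J2  8|1|6
P(2,7) f=1→J1  8|2|6
PS(5,6) f=2→J2  8|2|7
+link8  9|2|7
C(8,0) f=2→J2  9|2|8
R(2,8) f=1→J1  9|3|8
M = 3(9−1)−2·3−8 = 24−6−8 = 10

M = 10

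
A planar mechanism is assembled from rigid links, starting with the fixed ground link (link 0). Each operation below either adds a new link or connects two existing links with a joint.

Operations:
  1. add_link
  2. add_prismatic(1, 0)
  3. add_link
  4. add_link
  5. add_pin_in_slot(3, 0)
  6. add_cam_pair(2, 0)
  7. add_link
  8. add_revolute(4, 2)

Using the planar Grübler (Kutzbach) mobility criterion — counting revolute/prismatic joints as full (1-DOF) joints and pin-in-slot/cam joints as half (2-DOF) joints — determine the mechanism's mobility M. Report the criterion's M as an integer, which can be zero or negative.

link 0 = ground. State L|J1|J2 = 1|0|0
+link1  2|0|0
P(1,0) f=1→J1  2|1|0
+link2  3|1|0
+link3  4|1|0
PS(3,0) f=2→J2  4|1|1
C(2,0) f=2→J2  4|1|2
+link4  5|1|2
R(4,2) f=1→J1  5|2|2
M = 3(5−1)−2·2−2 = 12−4−2 = 6

M = 6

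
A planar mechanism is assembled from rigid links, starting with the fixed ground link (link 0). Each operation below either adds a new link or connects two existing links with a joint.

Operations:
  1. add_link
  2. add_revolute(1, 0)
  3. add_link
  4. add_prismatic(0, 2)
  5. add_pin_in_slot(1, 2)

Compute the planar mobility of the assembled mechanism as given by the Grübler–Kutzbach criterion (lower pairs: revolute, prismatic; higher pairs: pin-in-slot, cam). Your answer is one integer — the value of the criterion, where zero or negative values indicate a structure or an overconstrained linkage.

M = 1

L=1 J1=0 J2=0
add link → L=2 J1=0 J2=0
R@1,0 dof=1 J1 → L=2 J1=1 J2=0
add link → L=3 J1=1 J2=0
P@0,2 dof=1 J1 → L=3 J1=2 J2=0
PS@1,2 dof=2 J2 → L=3 J1=2 J2=1
M=3(L−1)−2J1−J2=3·2−2·2−1=1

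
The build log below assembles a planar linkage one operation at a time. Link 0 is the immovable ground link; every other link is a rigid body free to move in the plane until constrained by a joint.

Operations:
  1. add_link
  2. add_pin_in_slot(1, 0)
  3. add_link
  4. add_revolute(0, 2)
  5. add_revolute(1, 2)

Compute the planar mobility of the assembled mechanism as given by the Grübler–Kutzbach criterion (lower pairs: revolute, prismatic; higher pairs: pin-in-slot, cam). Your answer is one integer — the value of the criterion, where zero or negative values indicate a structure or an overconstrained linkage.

M = 1

(L,J1,J2)=(1,0,0); link0 fixed
link1: (2,0,0)
PS 1-0 [J2]: (2,0,1)
link2: (3,0,1)
R 0-2 [J1]: (3,1,1)
R 1-2 [J1]: (3,2,1)
Grübler: 3·2 − 2·2 − 1 = 1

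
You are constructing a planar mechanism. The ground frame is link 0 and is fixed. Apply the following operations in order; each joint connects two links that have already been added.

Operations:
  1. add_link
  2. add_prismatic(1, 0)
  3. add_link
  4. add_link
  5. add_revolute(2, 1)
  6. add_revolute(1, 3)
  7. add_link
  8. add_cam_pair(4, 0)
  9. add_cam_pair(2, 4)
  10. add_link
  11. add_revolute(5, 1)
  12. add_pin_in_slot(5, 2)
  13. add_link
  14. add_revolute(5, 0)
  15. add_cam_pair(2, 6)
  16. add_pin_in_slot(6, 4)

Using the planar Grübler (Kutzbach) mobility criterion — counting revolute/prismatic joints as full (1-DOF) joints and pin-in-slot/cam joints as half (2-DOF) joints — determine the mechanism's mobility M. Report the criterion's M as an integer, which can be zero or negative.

ground; <1,0,0>
#1 <2,0,0>
P:1↔0 J1 <2,1,0>
#2 <3,1,0>
#3 <4,1,0>
R:2↔1 J1 <4,2,0>
R:1↔3 J1 <4,3,0>
#4 <5,3,0>
C:4↔0 J2 <5,3,1>
C:2↔4 J2 <5,3,2>
#5 <6,3,2>
R:5↔1 J1 <6,4,2>
PS:5↔2 J2 <6,4,3>
#6 <7,4,3>
R:5↔0 J1 <7,5,3>
C:2↔6 J2 <7,5,4>
PS:6↔4 J2 <7,5,5>
3×6 − 2×5 − 1×5 = 3

M = 3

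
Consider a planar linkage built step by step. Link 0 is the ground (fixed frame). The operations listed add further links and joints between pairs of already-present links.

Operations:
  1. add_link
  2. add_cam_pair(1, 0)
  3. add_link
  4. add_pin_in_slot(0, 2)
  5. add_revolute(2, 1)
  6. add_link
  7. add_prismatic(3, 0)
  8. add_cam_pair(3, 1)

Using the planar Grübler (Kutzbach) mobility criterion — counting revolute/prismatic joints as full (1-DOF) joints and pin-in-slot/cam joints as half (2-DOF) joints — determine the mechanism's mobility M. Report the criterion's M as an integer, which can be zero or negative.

M = 2

L=1 J1=0 J2=0
add link → L=2 J1=0 J2=0
C@1,0 dof=2 J2 → L=2 J1=0 J2=1
add link → L=3 J1=0 J2=1
PS@0,2 dof=2 J2 → L=3 J1=0 J2=2
R@2,1 dof=1 J1 → L=3 J1=1 J2=2
add link → L=4 J1=1 J2=2
P@3,0 dof=1 J1 → L=4 J1=2 J2=2
C@3,1 dof=2 J2 → L=4 J1=2 J2=3
M=3(L−1)−2J1−J2=3·3−2·2−3=2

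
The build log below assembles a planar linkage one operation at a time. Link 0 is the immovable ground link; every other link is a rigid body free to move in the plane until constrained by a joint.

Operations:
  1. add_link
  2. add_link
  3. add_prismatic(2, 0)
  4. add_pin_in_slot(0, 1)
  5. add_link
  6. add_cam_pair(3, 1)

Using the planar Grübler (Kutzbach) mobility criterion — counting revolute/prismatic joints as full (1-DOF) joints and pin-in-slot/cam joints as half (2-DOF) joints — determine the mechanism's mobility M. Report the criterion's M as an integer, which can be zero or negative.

(L,J1,J2)=(1,0,0); link0 fixed
link1: (2,0,0)
link2: (3,0,0)
P 2-0 [J1]: (3,1,0)
PS 0-1 [J2]: (3,1,1)
link3: (4,1,1)
C 3-1 [J2]: (4,1,2)
Grübler: 3·3 − 2·1 − 2 = 5

M = 5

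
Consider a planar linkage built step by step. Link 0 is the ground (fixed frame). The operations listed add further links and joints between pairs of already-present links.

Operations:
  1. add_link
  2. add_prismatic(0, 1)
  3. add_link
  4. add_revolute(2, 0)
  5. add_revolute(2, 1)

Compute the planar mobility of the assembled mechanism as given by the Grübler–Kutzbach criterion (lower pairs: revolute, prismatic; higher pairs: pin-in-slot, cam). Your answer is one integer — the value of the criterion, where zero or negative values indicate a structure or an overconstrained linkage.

(L,J1,J2)=(1,0,0); link0 fixed
link1: (2,0,0)
P 0-1 [J1]: (2,1,0)
link2: (3,1,0)
R 2-0 [J1]: (3,2,0)
R 2-1 [J1]: (3,3,0)
Grübler: 3·2 − 2·3 − 0 = 0

M = 0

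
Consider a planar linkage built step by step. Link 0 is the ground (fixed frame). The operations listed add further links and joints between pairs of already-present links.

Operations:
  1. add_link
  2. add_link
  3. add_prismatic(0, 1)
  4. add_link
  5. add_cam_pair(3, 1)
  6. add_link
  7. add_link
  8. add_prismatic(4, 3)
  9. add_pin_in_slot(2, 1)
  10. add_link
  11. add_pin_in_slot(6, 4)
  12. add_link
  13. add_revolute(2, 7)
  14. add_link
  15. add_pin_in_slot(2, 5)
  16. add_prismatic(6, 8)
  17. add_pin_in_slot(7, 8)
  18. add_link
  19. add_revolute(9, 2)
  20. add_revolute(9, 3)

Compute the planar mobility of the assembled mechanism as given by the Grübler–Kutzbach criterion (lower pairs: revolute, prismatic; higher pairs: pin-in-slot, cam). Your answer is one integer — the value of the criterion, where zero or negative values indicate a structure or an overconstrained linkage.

ground; <1,0,0>
#1 <2,0,0>
#2 <3,0,0>
P:0↔1 J1 <3,1,0>
#3 <4,1,0>
C:3↔1 J2 <4,1,1>
#4 <5,1,1>
#5 <6,1,1>
P:4↔3 J1 <6,2,1>
PS:2↔1 J2 <6,2,2>
#6 <7,2,2>
PS:6↔4 J2 <7,2,3>
#7 <8,2,3>
R:2↔7 J1 <8,3,3>
#8 <9,3,3>
PS:2↔5 J2 <9,3,4>
P:6↔8 J1 <9,4,4>
PS:7↔8 J2 <9,4,5>
#9 <10,4,5>
R:9↔2 J1 <10,5,5>
R:9↔3 J1 <10,6,5>
3×9 − 2×6 − 1×5 = 10

M = 10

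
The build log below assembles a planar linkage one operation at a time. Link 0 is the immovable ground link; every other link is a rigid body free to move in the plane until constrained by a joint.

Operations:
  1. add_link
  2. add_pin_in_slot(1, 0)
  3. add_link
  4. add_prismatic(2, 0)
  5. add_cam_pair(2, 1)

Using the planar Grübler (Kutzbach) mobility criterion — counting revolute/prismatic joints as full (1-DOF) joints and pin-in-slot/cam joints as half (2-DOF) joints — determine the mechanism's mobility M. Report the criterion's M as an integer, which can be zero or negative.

M = 2

(L,J1,J2)=(1,0,0); link0 fixed
link1: (2,0,0)
PS 1-0 [J2]: (2,0,1)
link2: (3,0,1)
P 2-0 [J1]: (3,1,1)
C 2-1 [J2]: (3,1,2)
Grübler: 3·2 − 2·1 − 2 = 2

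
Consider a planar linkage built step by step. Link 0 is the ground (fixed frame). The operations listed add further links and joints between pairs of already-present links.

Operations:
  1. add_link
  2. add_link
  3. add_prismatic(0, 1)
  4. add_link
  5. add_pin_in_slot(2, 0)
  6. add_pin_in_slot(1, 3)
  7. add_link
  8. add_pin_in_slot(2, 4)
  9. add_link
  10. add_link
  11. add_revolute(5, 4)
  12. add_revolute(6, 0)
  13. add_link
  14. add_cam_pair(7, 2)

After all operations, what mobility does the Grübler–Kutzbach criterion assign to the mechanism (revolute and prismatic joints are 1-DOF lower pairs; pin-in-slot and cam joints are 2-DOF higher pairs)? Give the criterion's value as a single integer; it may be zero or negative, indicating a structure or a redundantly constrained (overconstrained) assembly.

M = 11

link 0 = ground. State L|J1|J2 = 1|0|0
+link1  2|0|0
+link2  3|0|0
P(0,1) f=1→J1  3|1|0
+link3  4|1|0
PS(2,0) f=2→J2  4|1|1
PS(1,3) f=2→J2  4|1|2
+link4  5|1|2
PS(2,4) f=2→J2  5|1|3
+link5  6|1|3
+link6  7|1|3
R(5,4) f=1→J1  7|2|3
R(6,0) f=1→J1  7|3|3
+link7  8|3|3
C(7,2) f=2→J2  8|3|4
M = 3(8−1)−2·3−4 = 21−6−4 = 11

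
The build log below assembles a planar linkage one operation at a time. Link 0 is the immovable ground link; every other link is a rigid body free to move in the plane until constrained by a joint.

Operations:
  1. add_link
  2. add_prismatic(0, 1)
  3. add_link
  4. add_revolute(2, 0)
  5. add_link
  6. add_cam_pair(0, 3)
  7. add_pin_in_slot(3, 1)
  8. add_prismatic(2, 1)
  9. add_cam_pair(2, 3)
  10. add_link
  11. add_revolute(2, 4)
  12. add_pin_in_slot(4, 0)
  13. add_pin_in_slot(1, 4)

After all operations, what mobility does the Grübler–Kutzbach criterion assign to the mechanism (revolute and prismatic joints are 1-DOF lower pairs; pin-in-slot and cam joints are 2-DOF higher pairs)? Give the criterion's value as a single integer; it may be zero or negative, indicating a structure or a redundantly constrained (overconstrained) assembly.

[1;0;0] (link 0 is ground)
L+ [2;0;0]
P(0,1)∈J1 [2;1;0]
L+ [3;1;0]
R(2,0)∈J1 [3;2;0]
L+ [4;2;0]
C(0,3)∈J2 [4;2;1]
PS(3,1)∈J2 [4;2;2]
P(2,1)∈J1 [4;3;2]
C(2,3)∈J2 [4;3;3]
L+ [5;3;3]
R(2,4)∈J1 [5;4;3]
PS(4,0)∈J2 [5;4;4]
PS(1,4)∈J2 [5;4;5]
mobility = 12 − 8 − 5 = -1

M = -1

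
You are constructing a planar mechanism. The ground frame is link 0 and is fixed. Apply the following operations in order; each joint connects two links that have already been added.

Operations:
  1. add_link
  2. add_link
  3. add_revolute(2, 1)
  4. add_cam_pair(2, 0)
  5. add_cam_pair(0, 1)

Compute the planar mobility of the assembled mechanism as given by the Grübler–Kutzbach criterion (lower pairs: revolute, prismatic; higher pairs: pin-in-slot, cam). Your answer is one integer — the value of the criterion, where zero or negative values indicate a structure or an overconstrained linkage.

link 0 = ground. State L|J1|J2 = 1|0|0
+link1  2|0|0
+link2  3|0|0
R(2,1) f=1→J1  3|1|0
C(2,0) f=2→J2  3|1|1
C(0,1) f=2→J2  3|1|2
M = 3(3−1)−2·1−2 = 6−2−2 = 2

M = 2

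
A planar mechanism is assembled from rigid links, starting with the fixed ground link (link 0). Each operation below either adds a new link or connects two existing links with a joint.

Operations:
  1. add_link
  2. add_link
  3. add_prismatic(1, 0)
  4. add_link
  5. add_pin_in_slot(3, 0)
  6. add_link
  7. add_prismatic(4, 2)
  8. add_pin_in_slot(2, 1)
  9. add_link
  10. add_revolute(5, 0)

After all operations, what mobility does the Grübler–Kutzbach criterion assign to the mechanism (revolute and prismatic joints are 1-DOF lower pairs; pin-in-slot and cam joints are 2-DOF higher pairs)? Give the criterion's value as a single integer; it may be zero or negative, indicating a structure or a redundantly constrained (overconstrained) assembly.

[1;0;0] (link 0 is ground)
L+ [2;0;0]
L+ [3;0;0]
P(1,0)∈J1 [3;1;0]
L+ [4;1;0]
PS(3,0)∈J2 [4;1;1]
L+ [5;1;1]
P(4,2)∈J1 [5;2;1]
PS(2,1)∈J2 [5;2;2]
L+ [6;2;2]
R(5,0)∈J1 [6;3;2]
mobility = 15 − 6 − 2 = 7

M = 7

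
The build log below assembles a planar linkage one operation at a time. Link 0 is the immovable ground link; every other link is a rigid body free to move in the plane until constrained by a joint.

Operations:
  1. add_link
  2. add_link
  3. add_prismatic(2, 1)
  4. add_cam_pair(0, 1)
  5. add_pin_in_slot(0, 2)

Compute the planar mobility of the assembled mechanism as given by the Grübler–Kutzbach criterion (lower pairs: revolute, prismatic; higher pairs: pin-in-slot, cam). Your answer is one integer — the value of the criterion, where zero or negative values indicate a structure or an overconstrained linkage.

M = 2

[1;0;0] (link 0 is ground)
L+ [2;0;0]
L+ [3;0;0]
P(2,1)∈J1 [3;1;0]
C(0,1)∈J2 [3;1;1]
PS(0,2)∈J2 [3;1;2]
mobility = 6 − 2 − 2 = 2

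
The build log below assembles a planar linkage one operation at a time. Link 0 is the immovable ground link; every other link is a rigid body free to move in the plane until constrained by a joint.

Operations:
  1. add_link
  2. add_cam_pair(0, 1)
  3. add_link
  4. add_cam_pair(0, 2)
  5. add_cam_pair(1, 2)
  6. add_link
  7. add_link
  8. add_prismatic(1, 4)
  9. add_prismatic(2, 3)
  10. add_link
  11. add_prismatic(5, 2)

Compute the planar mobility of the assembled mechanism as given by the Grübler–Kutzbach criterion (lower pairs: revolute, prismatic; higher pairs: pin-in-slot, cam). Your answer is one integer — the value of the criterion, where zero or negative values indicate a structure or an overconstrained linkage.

ground; <1,0,0>
#1 <2,0,0>
C:0↔1 J2 <2,0,1>
#2 <3,0,1>
C:0↔2 J2 <3,0,2>
C:1↔2 J2 <3,0,3>
#3 <4,0,3>
#4 <5,0,3>
P:1↔4 J1 <5,1,3>
P:2↔3 J1 <5,2,3>
#5 <6,2,3>
P:5↔2 J1 <6,3,3>
3×5 − 2×3 − 1×3 = 6

M = 6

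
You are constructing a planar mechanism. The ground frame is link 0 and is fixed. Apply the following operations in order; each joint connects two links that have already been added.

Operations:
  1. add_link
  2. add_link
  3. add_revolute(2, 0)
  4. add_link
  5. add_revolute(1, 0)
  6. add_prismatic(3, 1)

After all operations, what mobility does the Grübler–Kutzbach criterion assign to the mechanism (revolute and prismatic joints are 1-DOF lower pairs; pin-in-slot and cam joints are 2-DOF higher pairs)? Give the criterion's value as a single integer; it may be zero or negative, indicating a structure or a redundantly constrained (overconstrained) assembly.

ground; <1,0,0>
#1 <2,0,0>
#2 <3,0,0>
R:2↔0 J1 <3,1,0>
#3 <4,1,0>
R:1↔0 J1 <4,2,0>
P:3↔1 J1 <4,3,0>
3×3 − 2×3 − 1×0 = 3

M = 3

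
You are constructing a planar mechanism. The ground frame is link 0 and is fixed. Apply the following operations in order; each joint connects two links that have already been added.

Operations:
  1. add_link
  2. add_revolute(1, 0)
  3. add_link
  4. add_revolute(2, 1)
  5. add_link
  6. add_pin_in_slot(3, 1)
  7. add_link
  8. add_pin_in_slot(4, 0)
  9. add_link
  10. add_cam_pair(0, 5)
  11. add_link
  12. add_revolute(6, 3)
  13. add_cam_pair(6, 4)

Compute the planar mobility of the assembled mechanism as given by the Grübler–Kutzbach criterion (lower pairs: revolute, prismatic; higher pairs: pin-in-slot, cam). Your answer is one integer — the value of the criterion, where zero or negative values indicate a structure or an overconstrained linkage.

M = 8

ground; <1,0,0>
#1 <2,0,0>
R:1↔0 J1 <2,1,0>
#2 <3,1,0>
R:2↔1 J1 <3,2,0>
#3 <4,2,0>
PS:3↔1 J2 <4,2,1>
#4 <5,2,1>
PS:4↔0 J2 <5,2,2>
#5 <6,2,2>
C:0↔5 J2 <6,2,3>
#6 <7,2,3>
R:6↔3 J1 <7,3,3>
C:6↔4 J2 <7,3,4>
3×6 − 2×3 − 1×4 = 8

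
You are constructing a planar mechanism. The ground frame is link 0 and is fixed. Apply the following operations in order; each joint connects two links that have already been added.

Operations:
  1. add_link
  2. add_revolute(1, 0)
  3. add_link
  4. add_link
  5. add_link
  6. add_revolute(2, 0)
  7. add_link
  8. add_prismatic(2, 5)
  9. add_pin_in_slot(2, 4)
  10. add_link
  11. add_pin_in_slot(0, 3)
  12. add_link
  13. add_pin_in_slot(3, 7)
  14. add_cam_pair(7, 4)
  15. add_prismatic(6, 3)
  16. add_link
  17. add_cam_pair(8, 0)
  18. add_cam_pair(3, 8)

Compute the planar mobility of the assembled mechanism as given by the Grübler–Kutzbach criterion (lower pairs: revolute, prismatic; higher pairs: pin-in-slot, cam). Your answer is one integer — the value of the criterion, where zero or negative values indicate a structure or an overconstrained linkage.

ground; <1,0,0>
#1 <2,0,0>
R:1↔0 J1 <2,1,0>
#2 <3,1,0>
#3 <4,1,0>
#4 <5,1,0>
R:2↔0 J1 <5,2,0>
#5 <6,2,0>
P:2↔5 J1 <6,3,0>
PS:2↔4 J2 <6,3,1>
#6 <7,3,1>
PS:0↔3 J2 <7,3,2>
#7 <8,3,2>
PS:3↔7 J2 <8,3,3>
C:7↔4 J2 <8,3,4>
P:6↔3 J1 <8,4,4>
#8 <9,4,4>
C:8↔0 J2 <9,4,5>
C:3↔8 J2 <9,4,6>
3×8 − 2×4 − 1×6 = 10

M = 10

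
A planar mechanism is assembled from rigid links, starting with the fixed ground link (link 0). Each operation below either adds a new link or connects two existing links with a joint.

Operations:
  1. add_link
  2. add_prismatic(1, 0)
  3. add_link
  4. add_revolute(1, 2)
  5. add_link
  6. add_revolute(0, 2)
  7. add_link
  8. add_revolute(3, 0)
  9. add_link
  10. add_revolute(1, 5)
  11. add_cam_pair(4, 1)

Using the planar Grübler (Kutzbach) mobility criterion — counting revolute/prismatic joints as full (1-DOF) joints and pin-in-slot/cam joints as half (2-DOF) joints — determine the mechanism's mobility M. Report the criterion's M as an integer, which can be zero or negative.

link 0 = ground. State L|J1|J2 = 1|0|0
+link1  2|0|0
P(1,0) f=1→J1  2|1|0
+link2  3|1|0
R(1,2) f=1→J1  3|2|0
+link3  4|2|0
R(0,2) f=1→J1  4|3|0
+link4  5|3|0
R(3,0) f=1→J1  5|4|0
+link5  6|4|0
R(1,5) f=1→J1  6|5|0
C(4,1) f=2→J2  6|5|1
M = 3(6−1)−2·5−1 = 15−10−1 = 4

M = 4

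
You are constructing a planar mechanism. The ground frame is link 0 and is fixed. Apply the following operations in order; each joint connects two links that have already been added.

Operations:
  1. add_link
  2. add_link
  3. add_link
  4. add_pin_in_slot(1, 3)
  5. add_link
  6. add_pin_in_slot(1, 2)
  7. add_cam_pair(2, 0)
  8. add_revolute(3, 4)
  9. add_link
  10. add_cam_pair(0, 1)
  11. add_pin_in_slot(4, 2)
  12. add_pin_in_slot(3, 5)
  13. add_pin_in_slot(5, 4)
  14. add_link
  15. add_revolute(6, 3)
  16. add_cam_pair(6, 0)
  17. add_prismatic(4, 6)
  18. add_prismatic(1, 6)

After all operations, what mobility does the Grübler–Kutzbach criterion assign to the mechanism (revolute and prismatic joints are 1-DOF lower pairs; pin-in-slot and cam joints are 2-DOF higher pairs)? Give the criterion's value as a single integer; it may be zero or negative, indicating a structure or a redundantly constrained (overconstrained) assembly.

ground; <1,0,0>
#1 <2,0,0>
#2 <3,0,0>
#3 <4,0,0>
PS:1↔3 J2 <4,0,1>
#4 <5,0,1>
PS:1↔2 J2 <5,0,2>
C:2↔0 J2 <5,0,3>
R:3↔4 J1 <5,1,3>
#5 <6,1,3>
C:0↔1 J2 <6,1,4>
PS:4↔2 J2 <6,1,5>
PS:3↔5 J2 <6,1,6>
PS:5↔4 J2 <6,1,7>
#6 <7,1,7>
R:6↔3 J1 <7,2,7>
C:6↔0 J2 <7,2,8>
P:4↔6 J1 <7,3,8>
P:1↔6 J1 <7,4,8>
3×6 − 2×4 − 1×8 = 2

M = 2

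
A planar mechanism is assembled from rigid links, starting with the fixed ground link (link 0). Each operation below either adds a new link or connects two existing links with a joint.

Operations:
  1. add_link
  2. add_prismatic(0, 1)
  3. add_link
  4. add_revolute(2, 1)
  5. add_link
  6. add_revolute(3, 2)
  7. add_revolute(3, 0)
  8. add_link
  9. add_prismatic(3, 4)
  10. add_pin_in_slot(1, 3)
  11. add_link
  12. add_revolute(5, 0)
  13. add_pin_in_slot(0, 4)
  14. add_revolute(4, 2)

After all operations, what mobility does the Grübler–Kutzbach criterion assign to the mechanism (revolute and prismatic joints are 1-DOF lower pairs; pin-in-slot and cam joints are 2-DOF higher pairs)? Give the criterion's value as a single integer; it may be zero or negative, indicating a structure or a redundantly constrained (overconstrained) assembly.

M = -1

L=1 J1=0 J2=0
add link → L=2 J1=0 J2=0
P@0,1 dof=1 J1 → L=2 J1=1 J2=0
add link → L=3 J1=1 J2=0
R@2,1 dof=1 J1 → L=3 J1=2 J2=0
add link → L=4 J1=2 J2=0
R@3,2 dof=1 J1 → L=4 J1=3 J2=0
R@3,0 dof=1 J1 → L=4 J1=4 J2=0
add link → L=5 J1=4 J2=0
P@3,4 dof=1 J1 → L=5 J1=5 J2=0
PS@1,3 dof=2 J2 → L=5 J1=5 J2=1
add link → L=6 J1=5 J2=1
R@5,0 dof=1 J1 → L=6 J1=6 J2=1
PS@0,4 dof=2 J2 → L=6 J1=6 J2=2
R@4,2 dof=1 J1 → L=6 J1=7 J2=2
M=3(L−1)−2J1−J2=3·5−2·7−2=-1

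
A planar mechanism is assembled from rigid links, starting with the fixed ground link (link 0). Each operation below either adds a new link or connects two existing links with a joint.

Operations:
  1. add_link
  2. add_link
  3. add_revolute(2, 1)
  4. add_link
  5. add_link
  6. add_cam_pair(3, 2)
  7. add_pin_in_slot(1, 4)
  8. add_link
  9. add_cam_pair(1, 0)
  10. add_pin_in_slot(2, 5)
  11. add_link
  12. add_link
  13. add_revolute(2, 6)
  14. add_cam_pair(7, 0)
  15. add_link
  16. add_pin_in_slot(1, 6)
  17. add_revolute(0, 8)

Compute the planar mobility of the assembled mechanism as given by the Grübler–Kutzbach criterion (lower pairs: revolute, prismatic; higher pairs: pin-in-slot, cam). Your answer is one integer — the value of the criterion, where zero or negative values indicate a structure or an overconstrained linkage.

M = 12

ground; <1,0,0>
#1 <2,0,0>
#2 <3,0,0>
R:2↔1 J1 <3,1,0>
#3 <4,1,0>
#4 <5,1,0>
C:3↔2 J2 <5,1,1>
PS:1↔4 J2 <5,1,2>
#5 <6,1,2>
C:1↔0 J2 <6,1,3>
PS:2↔5 J2 <6,1,4>
#6 <7,1,4>
#7 <8,1,4>
R:2↔6 J1 <8,2,4>
C:7↔0 J2 <8,2,5>
#8 <9,2,5>
PS:1↔6 J2 <9,2,6>
R:0↔8 J1 <9,3,6>
3×8 − 2×3 − 1×6 = 12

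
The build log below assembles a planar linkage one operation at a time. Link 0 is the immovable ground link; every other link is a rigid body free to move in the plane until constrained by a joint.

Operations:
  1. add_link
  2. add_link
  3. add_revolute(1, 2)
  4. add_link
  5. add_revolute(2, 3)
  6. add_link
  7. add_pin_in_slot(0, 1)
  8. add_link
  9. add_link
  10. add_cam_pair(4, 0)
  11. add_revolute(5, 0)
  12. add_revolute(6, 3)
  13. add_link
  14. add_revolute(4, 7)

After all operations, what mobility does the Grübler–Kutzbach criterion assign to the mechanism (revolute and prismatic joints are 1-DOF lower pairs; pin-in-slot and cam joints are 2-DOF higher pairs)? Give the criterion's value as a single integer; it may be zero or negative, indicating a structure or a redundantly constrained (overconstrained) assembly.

L=1 J1=0 J2=0
add link → L=2 J1=0 J2=0
add link → L=3 J1=0 J2=0
R@1,2 dof=1 J1 → L=3 J1=1 J2=0
add link → L=4 J1=1 J2=0
R@2,3 dof=1 J1 → L=4 J1=2 J2=0
add link → L=5 J1=2 J2=0
PS@0,1 dof=2 J2 → L=5 J1=2 J2=1
add link → L=6 J1=2 J2=1
add link → L=7 J1=2 J2=1
C@4,0 dof=2 J2 → L=7 J1=2 J2=2
R@5,0 dof=1 J1 → L=7 J1=3 J2=2
R@6,3 dof=1 J1 → L=7 J1=4 J2=2
add link → L=8 J1=4 J2=2
R@4,7 dof=1 J1 → L=8 J1=5 J2=2
M=3(L−1)−2J1−J2=3·7−2·5−2=9

M = 9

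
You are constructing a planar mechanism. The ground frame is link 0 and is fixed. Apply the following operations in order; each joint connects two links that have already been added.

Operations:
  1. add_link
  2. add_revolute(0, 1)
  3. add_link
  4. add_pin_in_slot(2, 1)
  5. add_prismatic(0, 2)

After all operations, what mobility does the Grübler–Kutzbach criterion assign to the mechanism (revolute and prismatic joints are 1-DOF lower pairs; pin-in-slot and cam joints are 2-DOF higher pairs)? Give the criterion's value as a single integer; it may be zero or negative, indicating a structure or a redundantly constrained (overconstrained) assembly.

link 0 = ground. State L|J1|J2 = 1|0|0
+link1  2|0|0
R(0,1) f=1→J1  2|1|0
+link2  3|1|0
PS(2,1) f=2→J2  3|1|1
P(0,2) f=1→J1  3|2|1
M = 3(3−1)−2·2−1 = 6−4−1 = 1

M = 1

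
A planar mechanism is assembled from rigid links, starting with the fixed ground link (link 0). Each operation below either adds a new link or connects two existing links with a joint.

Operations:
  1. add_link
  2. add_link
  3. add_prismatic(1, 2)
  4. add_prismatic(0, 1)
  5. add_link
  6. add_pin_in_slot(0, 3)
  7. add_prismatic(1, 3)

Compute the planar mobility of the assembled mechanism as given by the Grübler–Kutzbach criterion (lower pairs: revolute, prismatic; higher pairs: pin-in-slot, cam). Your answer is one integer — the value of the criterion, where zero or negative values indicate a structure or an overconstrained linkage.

link 0 = ground. State L|J1|J2 = 1|0|0
+link1  2|0|0
+link2  3|0|0
P(1,2) f=1→J1  3|1|0
P(0,1) f=1→J1  3|2|0
+link3  4|2|0
PS(0,3) f=2→J2  4|2|1
P(1,3) f=1→J1  4|3|1
M = 3(4−1)−2·3−1 = 9−6−1 = 2

M = 2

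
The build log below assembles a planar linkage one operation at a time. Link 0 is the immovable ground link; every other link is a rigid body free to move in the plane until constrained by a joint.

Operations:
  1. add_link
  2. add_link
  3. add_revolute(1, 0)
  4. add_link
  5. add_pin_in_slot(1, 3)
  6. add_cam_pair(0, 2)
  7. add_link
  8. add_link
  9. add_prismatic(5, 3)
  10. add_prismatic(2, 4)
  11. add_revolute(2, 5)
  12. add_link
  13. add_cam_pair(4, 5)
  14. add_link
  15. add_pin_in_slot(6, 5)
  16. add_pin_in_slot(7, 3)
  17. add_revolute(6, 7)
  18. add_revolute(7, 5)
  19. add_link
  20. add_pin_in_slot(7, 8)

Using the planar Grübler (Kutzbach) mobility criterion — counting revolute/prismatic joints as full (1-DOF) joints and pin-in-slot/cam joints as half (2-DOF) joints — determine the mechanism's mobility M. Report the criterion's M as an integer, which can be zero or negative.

M = 6

ground; <1,0,0>
#1 <2,0,0>
#2 <3,0,0>
R:1↔0 J1 <3,1,0>
#3 <4,1,0>
PS:1↔3 J2 <4,1,1>
C:0↔2 J2 <4,1,2>
#4 <5,1,2>
#5 <6,1,2>
P:5↔3 J1 <6,2,2>
P:2↔4 J1 <6,3,2>
R:2↔5 J1 <6,4,2>
#6 <7,4,2>
C:4↔5 J2 <7,4,3>
#7 <8,4,3>
PS:6↔5 J2 <8,4,4>
PS:7↔3 J2 <8,4,5>
R:6↔7 J1 <8,5,5>
R:7↔5 J1 <8,6,5>
#8 <9,6,5>
PS:7↔8 J2 <9,6,6>
3×8 − 2×6 − 1×6 = 6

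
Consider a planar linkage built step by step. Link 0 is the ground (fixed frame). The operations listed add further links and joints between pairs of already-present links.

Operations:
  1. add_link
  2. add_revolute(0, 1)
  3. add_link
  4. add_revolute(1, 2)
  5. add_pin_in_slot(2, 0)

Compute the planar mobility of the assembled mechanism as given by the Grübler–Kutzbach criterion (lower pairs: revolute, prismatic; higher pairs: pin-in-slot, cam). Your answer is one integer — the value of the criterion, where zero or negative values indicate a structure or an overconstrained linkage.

M = 1

(L,J1,J2)=(1,0,0); link0 fixed
link1: (2,0,0)
R 0-1 [J1]: (2,1,0)
link2: (3,1,0)
R 1-2 [J1]: (3,2,0)
PS 2-0 [J2]: (3,2,1)
Grübler: 3·2 − 2·2 − 1 = 1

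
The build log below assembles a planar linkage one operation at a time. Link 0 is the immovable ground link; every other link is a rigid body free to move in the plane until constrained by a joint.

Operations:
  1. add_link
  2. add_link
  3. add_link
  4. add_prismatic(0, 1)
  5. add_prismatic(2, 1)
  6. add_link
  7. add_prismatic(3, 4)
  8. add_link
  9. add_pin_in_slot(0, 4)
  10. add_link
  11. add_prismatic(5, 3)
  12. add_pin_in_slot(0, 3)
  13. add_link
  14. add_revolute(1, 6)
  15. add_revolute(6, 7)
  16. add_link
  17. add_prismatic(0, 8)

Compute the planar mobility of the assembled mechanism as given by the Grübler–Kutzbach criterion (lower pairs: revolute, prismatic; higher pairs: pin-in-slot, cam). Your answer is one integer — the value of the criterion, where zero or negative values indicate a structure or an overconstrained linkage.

M = 8

(L,J1,J2)=(1,0,0); link0 fixed
link1: (2,0,0)
link2: (3,0,0)
link3: (4,0,0)
P 0-1 [J1]: (4,1,0)
P 2-1 [J1]: (4,2,0)
link4: (5,2,0)
P 3-4 [J1]: (5,3,0)
link5: (6,3,0)
PS 0-4 [J2]: (6,3,1)
link6: (7,3,1)
P 5-3 [J1]: (7,4,1)
PS 0-3 [J2]: (7,4,2)
link7: (8,4,2)
R 1-6 [J1]: (8,5,2)
R 6-7 [J1]: (8,6,2)
link8: (9,6,2)
P 0-8 [J1]: (9,7,2)
Grübler: 3·8 − 2·7 − 2 = 8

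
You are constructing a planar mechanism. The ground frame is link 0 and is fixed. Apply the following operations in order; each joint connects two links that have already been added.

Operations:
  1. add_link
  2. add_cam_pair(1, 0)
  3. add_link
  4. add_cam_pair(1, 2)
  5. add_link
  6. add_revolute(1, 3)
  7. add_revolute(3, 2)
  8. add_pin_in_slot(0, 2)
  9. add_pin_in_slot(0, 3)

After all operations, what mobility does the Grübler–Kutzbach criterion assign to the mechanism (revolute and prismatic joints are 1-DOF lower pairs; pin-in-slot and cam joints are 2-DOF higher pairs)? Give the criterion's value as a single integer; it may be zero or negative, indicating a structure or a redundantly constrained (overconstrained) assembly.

ground; <1,0,0>
#1 <2,0,0>
C:1↔0 J2 <2,0,1>
#2 <3,0,1>
C:1↔2 J2 <3,0,2>
#3 <4,0,2>
R:1↔3 J1 <4,1,2>
R:3↔2 J1 <4,2,2>
PS:0↔2 J2 <4,2,3>
PS:0↔3 J2 <4,2,4>
3×3 − 2×2 − 1×4 = 1

M = 1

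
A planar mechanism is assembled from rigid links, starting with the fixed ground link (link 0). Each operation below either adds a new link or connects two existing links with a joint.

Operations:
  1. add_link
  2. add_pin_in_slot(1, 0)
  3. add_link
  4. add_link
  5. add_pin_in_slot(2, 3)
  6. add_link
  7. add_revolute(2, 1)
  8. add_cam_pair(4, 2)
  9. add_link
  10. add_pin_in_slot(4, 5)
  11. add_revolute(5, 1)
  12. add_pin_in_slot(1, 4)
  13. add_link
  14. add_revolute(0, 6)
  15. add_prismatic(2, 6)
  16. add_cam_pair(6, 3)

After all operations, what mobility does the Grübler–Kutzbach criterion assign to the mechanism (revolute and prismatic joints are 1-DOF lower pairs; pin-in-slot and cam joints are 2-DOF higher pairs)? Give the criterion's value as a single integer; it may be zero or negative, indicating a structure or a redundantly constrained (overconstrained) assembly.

(L,J1,J2)=(1,0,0); link0 fixed
link1: (2,0,0)
PS 1-0 [J2]: (2,0,1)
link2: (3,0,1)
link3: (4,0,1)
PS 2-3 [J2]: (4,0,2)
link4: (5,0,2)
R 2-1 [J1]: (5,1,2)
C 4-2 [J2]: (5,1,3)
link5: (6,1,3)
PS 4-5 [J2]: (6,1,4)
R 5-1 [J1]: (6,2,4)
PS 1-4 [J2]: (6,2,5)
link6: (7,2,5)
R 0-6 [J1]: (7,3,5)
P 2-6 [J1]: (7,4,5)
C 6-3 [J2]: (7,4,6)
Grübler: 3·6 − 2·4 − 6 = 4

M = 4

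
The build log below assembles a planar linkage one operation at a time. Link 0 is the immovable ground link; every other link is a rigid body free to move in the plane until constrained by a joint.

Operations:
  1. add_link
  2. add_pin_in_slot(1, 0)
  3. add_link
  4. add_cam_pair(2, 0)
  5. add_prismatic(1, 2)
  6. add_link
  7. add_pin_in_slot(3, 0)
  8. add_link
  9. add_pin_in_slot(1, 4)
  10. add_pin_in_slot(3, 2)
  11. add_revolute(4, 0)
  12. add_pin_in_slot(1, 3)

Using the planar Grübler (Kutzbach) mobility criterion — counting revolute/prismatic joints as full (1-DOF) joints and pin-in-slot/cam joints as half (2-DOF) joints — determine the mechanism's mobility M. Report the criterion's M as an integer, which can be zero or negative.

link 0 = ground. State L|J1|J2 = 1|0|0
+link1  2|0|0
PS(1,0) f=2→J2  2|0|1
+link2  3|0|1
C(2,0) f=2→J2  3|0|2
P(1,2) f=1→J1  3|1|2
+link3  4|1|2
PS(3,0) f=2→J2  4|1|3
+link4  5|1|3
PS(1,4) f=2→J2  5|1|4
PS(3,2) f=2→J2  5|1|5
R(4,0) f=1→J1  5|2|5
PS(1,3) f=2→J2  5|2|6
M = 3(5−1)−2·2−6 = 12−4−6 = 2

M = 2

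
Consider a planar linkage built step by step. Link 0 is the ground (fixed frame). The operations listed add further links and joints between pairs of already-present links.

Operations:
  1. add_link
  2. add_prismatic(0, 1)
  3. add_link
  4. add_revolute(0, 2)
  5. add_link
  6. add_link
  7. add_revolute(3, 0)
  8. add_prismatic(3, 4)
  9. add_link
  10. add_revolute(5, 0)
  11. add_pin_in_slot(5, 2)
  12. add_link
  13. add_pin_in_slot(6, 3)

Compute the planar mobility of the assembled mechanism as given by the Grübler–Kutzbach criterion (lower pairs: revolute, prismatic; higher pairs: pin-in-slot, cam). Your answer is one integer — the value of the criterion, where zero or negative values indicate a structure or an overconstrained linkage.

[1;0;0] (link 0 is ground)
L+ [2;0;0]
P(0,1)∈J1 [2;1;0]
L+ [3;1;0]
R(0,2)∈J1 [3;2;0]
L+ [4;2;0]
L+ [5;2;0]
R(3,0)∈J1 [5;3;0]
P(3,4)∈J1 [5;4;0]
L+ [6;4;0]
R(5,0)∈J1 [6;5;0]
PS(5,2)∈J2 [6;5;1]
L+ [7;5;1]
PS(6,3)∈J2 [7;5;2]
mobility = 18 − 10 − 2 = 6

M = 6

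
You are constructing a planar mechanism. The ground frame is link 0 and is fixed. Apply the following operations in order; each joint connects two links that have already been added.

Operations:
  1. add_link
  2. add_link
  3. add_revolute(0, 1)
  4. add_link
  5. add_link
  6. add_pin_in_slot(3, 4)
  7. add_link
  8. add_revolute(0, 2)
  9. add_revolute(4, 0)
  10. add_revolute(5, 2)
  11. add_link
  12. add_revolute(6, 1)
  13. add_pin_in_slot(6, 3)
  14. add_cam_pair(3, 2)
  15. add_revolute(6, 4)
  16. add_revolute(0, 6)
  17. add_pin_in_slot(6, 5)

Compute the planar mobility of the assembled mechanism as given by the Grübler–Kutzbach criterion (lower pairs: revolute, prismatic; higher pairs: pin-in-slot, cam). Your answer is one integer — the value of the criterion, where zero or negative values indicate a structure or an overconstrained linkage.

(L,J1,J2)=(1,0,0); link0 fixed
link1: (2,0,0)
link2: (3,0,0)
R 0-1 [J1]: (3,1,0)
link3: (4,1,0)
link4: (5,1,0)
PS 3-4 [J2]: (5,1,1)
link5: (6,1,1)
R 0-2 [J1]: (6,2,1)
R 4-0 [J1]: (6,3,1)
R 5-2 [J1]: (6,4,1)
link6: (7,4,1)
R 6-1 [J1]: (7,5,1)
PS 6-3 [J2]: (7,5,2)
C 3-2 [J2]: (7,5,3)
R 6-4 [J1]: (7,6,3)
R 0-6 [J1]: (7,7,3)
PS 6-5 [J2]: (7,7,4)
Grübler: 3·6 − 2·7 − 4 = 0

M = 0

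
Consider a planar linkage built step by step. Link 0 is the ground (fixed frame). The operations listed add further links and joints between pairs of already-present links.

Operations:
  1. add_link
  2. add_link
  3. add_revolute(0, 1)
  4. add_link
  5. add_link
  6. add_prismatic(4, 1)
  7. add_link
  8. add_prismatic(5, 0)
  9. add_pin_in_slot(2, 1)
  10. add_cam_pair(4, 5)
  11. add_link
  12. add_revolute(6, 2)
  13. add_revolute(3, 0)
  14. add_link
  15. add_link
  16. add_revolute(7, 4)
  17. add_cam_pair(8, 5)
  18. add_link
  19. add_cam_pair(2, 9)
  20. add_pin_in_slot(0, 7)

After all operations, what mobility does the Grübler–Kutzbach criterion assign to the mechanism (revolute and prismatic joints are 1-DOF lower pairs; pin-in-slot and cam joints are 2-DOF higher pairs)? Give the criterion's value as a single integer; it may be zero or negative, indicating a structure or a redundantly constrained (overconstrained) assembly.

M = 10

L=1 J1=0 J2=0
add link → L=2 J1=0 J2=0
add link → L=3 J1=0 J2=0
R@0,1 dof=1 J1 → L=3 J1=1 J2=0
add link → L=4 J1=1 J2=0
add link → L=5 J1=1 J2=0
P@4,1 dof=1 J1 → L=5 J1=2 J2=0
add link → L=6 J1=2 J2=0
P@5,0 dof=1 J1 → L=6 J1=3 J2=0
PS@2,1 dof=2 J2 → L=6 J1=3 J2=1
C@4,5 dof=2 J2 → L=6 J1=3 J2=2
add link → L=7 J1=3 J2=2
R@6,2 dof=1 J1 → L=7 J1=4 J2=2
R@3,0 dof=1 J1 → L=7 J1=5 J2=2
add link → L=8 J1=5 J2=2
add link → L=9 J1=5 J2=2
R@7,4 dof=1 J1 → L=9 J1=6 J2=2
C@8,5 dof=2 J2 → L=9 J1=6 J2=3
add link → L=10 J1=6 J2=3
C@2,9 dof=2 J2 → L=10 J1=6 J2=4
PS@0,7 dof=2 J2 → L=10 J1=6 J2=5
M=3(L−1)−2J1−J2=3·9−2·6−5=10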